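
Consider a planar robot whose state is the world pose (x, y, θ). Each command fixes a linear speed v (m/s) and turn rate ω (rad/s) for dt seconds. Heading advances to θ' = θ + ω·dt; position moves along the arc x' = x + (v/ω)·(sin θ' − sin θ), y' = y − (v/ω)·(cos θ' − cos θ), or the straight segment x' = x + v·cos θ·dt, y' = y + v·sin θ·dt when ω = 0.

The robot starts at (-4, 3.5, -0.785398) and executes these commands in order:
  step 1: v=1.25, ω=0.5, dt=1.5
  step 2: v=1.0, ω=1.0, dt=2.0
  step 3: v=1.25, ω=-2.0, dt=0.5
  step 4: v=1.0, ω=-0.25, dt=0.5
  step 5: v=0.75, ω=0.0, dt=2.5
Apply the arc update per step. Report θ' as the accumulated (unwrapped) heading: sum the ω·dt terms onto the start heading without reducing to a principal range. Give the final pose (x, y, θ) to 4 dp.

step 1: θ'=-0.0354 (R=2.5000) → pose (-2.3207, 2.7693, -0.0354)
step 2: θ'=1.9646 (R=1.0000) → pose (-1.3619, 4.1524, 1.9646)
step 3: θ'=0.9646 (R=-0.6250) → pose (-1.2983, 4.7483, 0.9646)
step 4: θ'=0.8396 (R=-4.0000) → pose (-0.9886, 5.1404, 0.8396)
step 5: θ'=0.8396 (straight) → pose (0.2635, 6.5361, 0.8396)

(0.2635, 6.5361, 0.8396)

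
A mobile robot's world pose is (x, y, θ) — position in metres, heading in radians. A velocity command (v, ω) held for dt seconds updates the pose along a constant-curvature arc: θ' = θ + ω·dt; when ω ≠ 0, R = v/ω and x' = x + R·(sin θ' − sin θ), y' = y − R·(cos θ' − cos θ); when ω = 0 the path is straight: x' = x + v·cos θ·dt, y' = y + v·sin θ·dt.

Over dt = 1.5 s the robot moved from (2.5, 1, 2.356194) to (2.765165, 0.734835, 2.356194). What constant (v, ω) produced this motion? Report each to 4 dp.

v = -0.2500, ω = 0.0000

Δθ = 2.356194 − 2.356194 = 0.000000
ω = Δθ/dt = 0.000000/1.5 = 0.0000
ω = 0 → v = (Δx·cos θ + Δy·sin θ)/dt = -0.2500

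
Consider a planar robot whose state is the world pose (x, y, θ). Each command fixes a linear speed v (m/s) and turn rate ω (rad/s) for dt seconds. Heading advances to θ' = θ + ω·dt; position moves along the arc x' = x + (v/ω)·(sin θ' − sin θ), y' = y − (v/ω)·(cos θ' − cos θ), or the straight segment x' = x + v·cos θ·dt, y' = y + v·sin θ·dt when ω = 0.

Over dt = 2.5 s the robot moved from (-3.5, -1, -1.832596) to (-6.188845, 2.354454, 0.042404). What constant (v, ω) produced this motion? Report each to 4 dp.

Δθ = 0.042404 − -1.832596 = 1.875000
ω = Δθ/dt = 1.875000/2.5 = 0.7500
R = −Δy/(cos θ' − cos θ) = -2.6667
v = R·ω = -2.6667·0.7500 = -2.0000

v = -2.0000, ω = 0.7500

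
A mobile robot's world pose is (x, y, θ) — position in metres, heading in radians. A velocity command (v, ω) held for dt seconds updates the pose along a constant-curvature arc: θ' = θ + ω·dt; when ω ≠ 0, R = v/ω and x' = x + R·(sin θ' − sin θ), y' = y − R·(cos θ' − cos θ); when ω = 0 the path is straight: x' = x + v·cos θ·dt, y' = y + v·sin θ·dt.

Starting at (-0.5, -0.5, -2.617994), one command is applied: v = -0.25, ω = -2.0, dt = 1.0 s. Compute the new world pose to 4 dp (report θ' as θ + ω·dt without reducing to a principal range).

θ' = -2.6180 + -2.0·1.0 = -4.6180
R = v/ω = -0.25/-2.0 = 0.1250
x' = -0.5 + 0.1250·(sin -4.6180 − sin -2.6180) = -0.3131
y' = -0.5 − 0.1250·(cos -4.6180 − cos -2.6180) = -0.5965

(-0.3131, -0.5965, -4.6180)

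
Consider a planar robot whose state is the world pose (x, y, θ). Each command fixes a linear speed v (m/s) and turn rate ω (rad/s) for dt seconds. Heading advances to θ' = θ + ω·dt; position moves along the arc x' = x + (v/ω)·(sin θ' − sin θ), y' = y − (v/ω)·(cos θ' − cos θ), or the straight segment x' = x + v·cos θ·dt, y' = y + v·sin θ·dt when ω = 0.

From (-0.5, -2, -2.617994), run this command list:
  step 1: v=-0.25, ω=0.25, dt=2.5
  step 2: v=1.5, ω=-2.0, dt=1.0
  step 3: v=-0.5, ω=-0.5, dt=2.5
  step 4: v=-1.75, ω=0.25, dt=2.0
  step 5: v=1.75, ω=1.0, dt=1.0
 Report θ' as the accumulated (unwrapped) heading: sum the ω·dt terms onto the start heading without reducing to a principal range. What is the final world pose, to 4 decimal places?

step 1: θ'=-1.9930 (R=-1.0000) → pose (-0.0878, -1.5437, -1.9930)
step 2: θ'=-3.9930 (R=-0.7500) → pose (-1.3361, -1.7306, -3.9930)
step 3: θ'=-5.2430 (R=1.0000) → pose (-1.2258, -2.8956, -5.2430)
step 4: θ'=-4.7430 (R=-7.0000) → pose (-2.1850, -6.2238, -4.7430)
step 5: θ'=-3.7430 (R=1.7500) → pose (-2.9441, -4.7273, -3.7430)

(-2.9441, -4.7273, -3.7430)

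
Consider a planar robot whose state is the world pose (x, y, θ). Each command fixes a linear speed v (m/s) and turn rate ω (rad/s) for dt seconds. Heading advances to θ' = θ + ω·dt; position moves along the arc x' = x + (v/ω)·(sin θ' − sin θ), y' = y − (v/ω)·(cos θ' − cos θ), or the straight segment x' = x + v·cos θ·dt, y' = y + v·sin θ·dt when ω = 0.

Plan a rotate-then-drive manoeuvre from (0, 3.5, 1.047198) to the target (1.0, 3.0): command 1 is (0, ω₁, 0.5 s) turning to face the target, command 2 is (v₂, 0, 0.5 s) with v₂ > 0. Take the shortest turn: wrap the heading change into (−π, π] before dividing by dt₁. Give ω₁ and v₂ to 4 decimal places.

ω₁ = -3.0217, v₂ = 2.2361

heading to target = atan2(3−3.5, 1−0) = -0.4636
Δθ = wrap(-0.4636 − 1.0472) = -1.5108; ω₁ = Δθ/dt₁ = -3.0217
distance = √((1−0)² + (3−3.5)²) = 1.1180; v₂ = distance/dt₂ = 2.2361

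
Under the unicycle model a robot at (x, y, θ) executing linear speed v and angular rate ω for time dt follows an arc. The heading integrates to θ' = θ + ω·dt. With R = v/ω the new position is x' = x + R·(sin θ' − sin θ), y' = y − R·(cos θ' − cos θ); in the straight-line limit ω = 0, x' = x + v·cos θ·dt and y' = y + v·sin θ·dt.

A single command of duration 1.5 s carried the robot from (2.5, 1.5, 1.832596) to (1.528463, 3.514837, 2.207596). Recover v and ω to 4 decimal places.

Δθ = 2.207596 − 1.832596 = 0.375000
ω = Δθ/dt = 0.375000/1.5 = 0.2500
R = −Δy/(cos θ' − cos θ) = 6.0000
v = R·ω = 6.0000·0.2500 = 1.5000

v = 1.5000, ω = 0.2500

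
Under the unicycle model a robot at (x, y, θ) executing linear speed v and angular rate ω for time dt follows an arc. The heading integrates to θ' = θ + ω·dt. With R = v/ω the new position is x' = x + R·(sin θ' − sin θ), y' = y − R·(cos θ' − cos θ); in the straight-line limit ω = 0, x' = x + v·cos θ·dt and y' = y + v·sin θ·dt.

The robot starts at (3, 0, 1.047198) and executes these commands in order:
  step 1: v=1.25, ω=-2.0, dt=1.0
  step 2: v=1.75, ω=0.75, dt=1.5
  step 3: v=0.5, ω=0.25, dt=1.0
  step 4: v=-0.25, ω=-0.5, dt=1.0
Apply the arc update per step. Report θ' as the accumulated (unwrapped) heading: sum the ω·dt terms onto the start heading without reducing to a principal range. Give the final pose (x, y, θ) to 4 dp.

(6.5853, -0.7936, -0.0778)

step 1: θ'=-0.9528 (R=-0.6250) → pose (4.0507, 0.0496, -0.9528)
step 2: θ'=0.1722 (R=2.3333) → pose (6.3522, -0.8973, 0.1722)
step 3: θ'=0.4222 (R=2.0000) → pose (6.8291, -0.7512, 0.4222)
step 4: θ'=-0.0778 (R=0.5000) → pose (6.5853, -0.7936, -0.0778)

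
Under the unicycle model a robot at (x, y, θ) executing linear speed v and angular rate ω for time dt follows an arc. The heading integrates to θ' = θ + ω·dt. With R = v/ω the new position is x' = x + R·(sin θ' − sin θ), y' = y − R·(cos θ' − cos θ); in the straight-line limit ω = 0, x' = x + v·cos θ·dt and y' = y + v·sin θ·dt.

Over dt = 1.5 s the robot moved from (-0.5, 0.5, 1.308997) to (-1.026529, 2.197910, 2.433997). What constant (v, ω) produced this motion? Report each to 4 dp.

Δθ = 2.433997 − 1.308997 = 1.125000
ω = Δθ/dt = 1.125000/1.5 = 0.7500
R = −Δy/(cos θ' − cos θ) = 1.6667
v = R·ω = 1.6667·0.7500 = 1.2500

v = 1.2500, ω = 0.7500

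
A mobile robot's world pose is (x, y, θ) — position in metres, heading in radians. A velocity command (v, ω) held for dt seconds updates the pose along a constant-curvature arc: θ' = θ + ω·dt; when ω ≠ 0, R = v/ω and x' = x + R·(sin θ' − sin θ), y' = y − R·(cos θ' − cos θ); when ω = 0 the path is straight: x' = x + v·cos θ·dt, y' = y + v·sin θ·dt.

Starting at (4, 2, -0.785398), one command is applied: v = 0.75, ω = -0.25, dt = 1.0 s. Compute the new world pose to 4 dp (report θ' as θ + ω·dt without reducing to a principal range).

(4.4589, 1.4092, -1.0354)

θ' = -0.7854 + -0.25·1.0 = -1.0354
R = v/ω = 0.75/-0.25 = -3.0000
x' = 4 + -3.0000·(sin -1.0354 − sin -0.7854) = 4.4589
y' = 2 − -3.0000·(cos -1.0354 − cos -0.7854) = 1.4092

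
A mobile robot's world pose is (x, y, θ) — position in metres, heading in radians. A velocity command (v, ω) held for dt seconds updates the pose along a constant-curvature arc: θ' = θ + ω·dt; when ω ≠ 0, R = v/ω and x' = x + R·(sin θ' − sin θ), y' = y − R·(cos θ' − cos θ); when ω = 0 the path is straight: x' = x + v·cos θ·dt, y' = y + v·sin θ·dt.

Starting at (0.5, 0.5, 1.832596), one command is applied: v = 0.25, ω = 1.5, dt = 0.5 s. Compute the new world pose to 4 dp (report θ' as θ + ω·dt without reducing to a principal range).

θ' = 1.8326 + 1.5·0.5 = 2.5826
R = v/ω = 0.25/1.5 = 0.1667
x' = 0.5 + 0.1667·(sin 2.5826 − sin 1.8326) = 0.4274
y' = 0.5 − 0.1667·(cos 2.5826 − cos 1.8326) = 0.5982

(0.4274, 0.5982, 2.5826)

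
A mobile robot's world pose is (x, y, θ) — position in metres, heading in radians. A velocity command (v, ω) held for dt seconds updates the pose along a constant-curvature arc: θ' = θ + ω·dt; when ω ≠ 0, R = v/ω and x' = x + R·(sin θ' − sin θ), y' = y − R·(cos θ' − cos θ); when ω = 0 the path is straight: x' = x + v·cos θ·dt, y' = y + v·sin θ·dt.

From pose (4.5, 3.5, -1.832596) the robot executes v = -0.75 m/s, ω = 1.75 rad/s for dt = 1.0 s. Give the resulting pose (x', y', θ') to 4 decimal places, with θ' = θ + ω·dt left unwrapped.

(4.1214, 4.0380, -0.0826)

θ' = -1.8326 + 1.75·1.0 = -0.0826
R = v/ω = -0.75/1.75 = -0.4286
x' = 4.5 + -0.4286·(sin -0.0826 − sin -1.8326) = 4.1214
y' = 3.5 − -0.4286·(cos -0.0826 − cos -1.8326) = 4.0380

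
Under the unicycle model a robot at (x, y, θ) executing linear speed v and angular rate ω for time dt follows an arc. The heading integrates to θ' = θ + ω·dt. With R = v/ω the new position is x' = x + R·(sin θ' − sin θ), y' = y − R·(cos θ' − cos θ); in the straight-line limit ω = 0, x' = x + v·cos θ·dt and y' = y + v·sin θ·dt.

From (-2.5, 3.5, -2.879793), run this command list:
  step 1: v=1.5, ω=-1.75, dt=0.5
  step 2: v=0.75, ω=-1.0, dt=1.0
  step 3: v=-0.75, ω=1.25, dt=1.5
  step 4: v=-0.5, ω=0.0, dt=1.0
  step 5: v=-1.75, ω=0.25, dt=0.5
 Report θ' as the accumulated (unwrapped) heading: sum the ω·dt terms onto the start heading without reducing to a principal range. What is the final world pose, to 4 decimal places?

(-1.4663, 4.0752, -2.7548)

step 1: θ'=-3.7548 (R=-0.8571) → pose (-3.2151, 3.6270, -3.7548)
step 2: θ'=-4.7548 (R=-0.7500) → pose (-3.5328, 4.2721, -4.7548)
step 3: θ'=-2.8798 (R=-0.6000) → pose (-2.7781, 3.6671, -2.8798)
step 4: θ'=-2.8798 (straight) → pose (-2.2951, 3.7965, -2.8798)
step 5: θ'=-2.7548 (R=-7.0000) → pose (-1.4663, 4.0752, -2.7548)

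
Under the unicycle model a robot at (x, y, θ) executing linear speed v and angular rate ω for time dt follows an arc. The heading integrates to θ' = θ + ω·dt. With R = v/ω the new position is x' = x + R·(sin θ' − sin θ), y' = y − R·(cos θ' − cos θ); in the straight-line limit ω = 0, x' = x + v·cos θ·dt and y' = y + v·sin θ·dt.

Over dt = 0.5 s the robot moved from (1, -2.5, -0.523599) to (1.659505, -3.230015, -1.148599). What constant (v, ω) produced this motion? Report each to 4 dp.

v = 2.0000, ω = -1.2500

Δθ = -1.148599 − -0.523599 = -0.625000
ω = Δθ/dt = -0.625000/0.5 = -1.2500
R = −Δy/(cos θ' − cos θ) = -1.6000
v = R·ω = -1.6000·-1.2500 = 2.0000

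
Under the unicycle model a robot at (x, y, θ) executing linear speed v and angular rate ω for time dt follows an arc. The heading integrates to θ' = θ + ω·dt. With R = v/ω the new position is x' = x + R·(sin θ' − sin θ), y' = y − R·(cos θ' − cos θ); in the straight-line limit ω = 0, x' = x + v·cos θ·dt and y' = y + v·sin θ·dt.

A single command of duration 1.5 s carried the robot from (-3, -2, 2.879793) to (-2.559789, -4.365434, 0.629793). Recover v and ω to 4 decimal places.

v = -2.0000, ω = -1.5000

Δθ = 0.629793 − 2.879793 = -2.250000
ω = Δθ/dt = -2.250000/1.5 = -1.5000
R = −Δy/(cos θ' − cos θ) = 1.3333
v = R·ω = 1.3333·-1.5000 = -2.0000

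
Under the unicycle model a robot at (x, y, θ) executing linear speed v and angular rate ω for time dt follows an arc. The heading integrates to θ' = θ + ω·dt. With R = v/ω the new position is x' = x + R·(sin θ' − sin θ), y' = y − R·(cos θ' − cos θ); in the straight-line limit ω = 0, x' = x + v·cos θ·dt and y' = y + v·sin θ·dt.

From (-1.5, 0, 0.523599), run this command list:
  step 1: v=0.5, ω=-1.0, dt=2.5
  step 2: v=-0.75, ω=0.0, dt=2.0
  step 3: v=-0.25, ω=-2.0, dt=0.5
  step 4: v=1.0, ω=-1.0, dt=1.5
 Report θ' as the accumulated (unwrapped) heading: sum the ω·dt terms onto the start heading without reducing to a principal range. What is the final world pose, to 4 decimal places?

step 1: θ'=-1.9764 (R=-0.5000) → pose (-0.7906, -0.6303, -1.9764)
step 2: θ'=-1.9764 (straight) → pose (-0.1987, 0.7480, -1.9764)
step 3: θ'=-2.9764 (R=0.1250) → pose (-0.1044, 0.8220, -2.9764)
step 4: θ'=-4.4764 (R=-1.0000) → pose (-1.2411, 1.5746, -4.4764)

(-1.2411, 1.5746, -4.4764)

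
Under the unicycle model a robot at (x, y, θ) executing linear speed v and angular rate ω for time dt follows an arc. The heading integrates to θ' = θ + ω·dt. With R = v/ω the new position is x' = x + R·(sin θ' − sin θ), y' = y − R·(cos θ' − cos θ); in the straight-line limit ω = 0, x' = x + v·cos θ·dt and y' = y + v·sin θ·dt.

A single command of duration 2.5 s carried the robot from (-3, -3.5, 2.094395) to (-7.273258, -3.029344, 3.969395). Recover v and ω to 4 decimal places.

Δθ = 3.969395 − 2.094395 = 1.875000
ω = Δθ/dt = 1.875000/2.5 = 0.7500
R = Δx/(sin θ' − sin θ) = 2.6667
v = R·ω = 2.6667·0.7500 = 2.0000

v = 2.0000, ω = 0.7500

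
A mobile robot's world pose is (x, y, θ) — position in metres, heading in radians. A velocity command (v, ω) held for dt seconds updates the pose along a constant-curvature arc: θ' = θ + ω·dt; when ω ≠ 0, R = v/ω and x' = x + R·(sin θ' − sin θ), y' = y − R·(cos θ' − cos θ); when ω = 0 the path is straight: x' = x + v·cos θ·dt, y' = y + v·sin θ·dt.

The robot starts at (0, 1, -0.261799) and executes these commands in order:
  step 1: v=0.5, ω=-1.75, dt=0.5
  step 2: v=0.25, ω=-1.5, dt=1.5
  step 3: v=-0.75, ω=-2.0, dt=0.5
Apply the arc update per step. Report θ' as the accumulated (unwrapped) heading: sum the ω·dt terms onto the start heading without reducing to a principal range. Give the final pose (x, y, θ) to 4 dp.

step 1: θ'=-1.1368 (R=-0.2857) → pose (0.1853, 0.8442, -1.1368)
step 2: θ'=-3.3868 (R=-0.1667) → pose (-0.0064, 0.6124, -3.3868)
step 3: θ'=-4.3868 (R=0.3750) → pose (0.2579, 0.3686, -4.3868)

(0.2579, 0.3686, -4.3868)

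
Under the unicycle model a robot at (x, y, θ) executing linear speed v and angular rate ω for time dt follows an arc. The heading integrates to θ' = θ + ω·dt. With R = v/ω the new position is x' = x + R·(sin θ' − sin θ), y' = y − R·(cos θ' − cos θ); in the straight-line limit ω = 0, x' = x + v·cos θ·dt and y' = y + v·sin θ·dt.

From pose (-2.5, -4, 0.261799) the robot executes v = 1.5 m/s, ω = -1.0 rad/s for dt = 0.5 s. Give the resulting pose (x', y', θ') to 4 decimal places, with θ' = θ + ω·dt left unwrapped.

(-1.7578, -3.9912, -0.2382)

θ' = 0.2618 + -1.0·0.5 = -0.2382
R = v/ω = 1.5/-1.0 = -1.5000
x' = -2.5 + -1.5000·(sin -0.2382 − sin 0.2618) = -1.7578
y' = -4 − -1.5000·(cos -0.2382 − cos 0.2618) = -3.9912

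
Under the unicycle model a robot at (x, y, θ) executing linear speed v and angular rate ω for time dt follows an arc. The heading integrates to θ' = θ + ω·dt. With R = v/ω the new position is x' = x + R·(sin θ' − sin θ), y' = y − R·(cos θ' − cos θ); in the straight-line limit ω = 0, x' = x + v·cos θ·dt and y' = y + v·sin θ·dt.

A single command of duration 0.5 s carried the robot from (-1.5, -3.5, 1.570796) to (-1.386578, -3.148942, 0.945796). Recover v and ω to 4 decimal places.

Δθ = 0.945796 − 1.570796 = -0.625000
ω = Δθ/dt = -0.625000/0.5 = -1.2500
R = −Δy/(cos θ' − cos θ) = -0.6000
v = R·ω = -0.6000·-1.2500 = 0.7500

v = 0.7500, ω = -1.2500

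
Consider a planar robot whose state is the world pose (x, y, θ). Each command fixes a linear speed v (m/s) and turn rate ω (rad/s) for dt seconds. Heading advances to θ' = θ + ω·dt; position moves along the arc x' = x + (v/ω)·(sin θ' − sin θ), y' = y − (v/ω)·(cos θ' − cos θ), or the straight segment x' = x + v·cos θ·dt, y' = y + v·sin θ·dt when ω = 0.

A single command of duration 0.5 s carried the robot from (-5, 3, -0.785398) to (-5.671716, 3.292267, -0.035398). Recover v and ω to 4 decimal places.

v = -1.5000, ω = 1.5000

Δθ = -0.035398 − -0.785398 = 0.750000
ω = Δθ/dt = 0.750000/0.5 = 1.5000
R = Δx/(sin θ' − sin θ) = -1.0000
v = R·ω = -1.0000·1.5000 = -1.5000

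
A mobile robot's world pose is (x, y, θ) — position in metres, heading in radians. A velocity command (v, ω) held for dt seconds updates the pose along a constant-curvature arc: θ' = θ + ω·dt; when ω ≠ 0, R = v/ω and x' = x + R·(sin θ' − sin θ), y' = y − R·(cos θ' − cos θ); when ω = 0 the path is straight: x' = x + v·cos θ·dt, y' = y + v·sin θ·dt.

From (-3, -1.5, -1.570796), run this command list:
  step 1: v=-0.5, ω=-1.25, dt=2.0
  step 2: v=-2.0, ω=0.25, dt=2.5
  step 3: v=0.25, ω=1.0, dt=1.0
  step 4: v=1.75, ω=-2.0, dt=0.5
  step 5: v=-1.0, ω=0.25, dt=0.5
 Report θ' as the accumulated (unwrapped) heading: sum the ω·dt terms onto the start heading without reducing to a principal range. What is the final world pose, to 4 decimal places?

(1.1604, -4.4350, -3.3208)

step 1: θ'=-4.0708 (R=0.4000) → pose (-2.2795, -1.2606, -4.0708)
step 2: θ'=-3.4458 (R=-8.0000) → pose (1.7333, -4.1055, -3.4458)
step 3: θ'=-2.4458 (R=0.2500) → pose (1.4982, -4.1522, -2.4458)
step 4: θ'=-3.4458 (R=-0.8750) → pose (0.6752, -4.3154, -3.4458)
step 5: θ'=-3.3208 (R=-4.0000) → pose (1.1604, -4.4350, -3.3208)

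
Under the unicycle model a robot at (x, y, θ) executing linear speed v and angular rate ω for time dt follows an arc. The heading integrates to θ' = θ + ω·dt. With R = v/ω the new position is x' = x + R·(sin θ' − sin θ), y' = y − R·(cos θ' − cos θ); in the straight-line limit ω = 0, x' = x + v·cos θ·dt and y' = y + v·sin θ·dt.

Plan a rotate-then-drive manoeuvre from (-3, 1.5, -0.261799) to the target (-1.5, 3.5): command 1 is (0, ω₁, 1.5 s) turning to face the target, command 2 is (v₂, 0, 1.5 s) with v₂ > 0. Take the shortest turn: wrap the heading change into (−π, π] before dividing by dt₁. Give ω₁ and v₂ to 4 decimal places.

heading to target = atan2(3.5−1.5, -1.5−-3) = 0.9273
Δθ = wrap(0.9273 − -0.2618) = 1.1891; ω₁ = Δθ/dt₁ = 0.7927
distance = √((-1.5−-3)² + (3.5−1.5)²) = 2.5000; v₂ = distance/dt₂ = 1.6667

ω₁ = 0.7927, v₂ = 1.6667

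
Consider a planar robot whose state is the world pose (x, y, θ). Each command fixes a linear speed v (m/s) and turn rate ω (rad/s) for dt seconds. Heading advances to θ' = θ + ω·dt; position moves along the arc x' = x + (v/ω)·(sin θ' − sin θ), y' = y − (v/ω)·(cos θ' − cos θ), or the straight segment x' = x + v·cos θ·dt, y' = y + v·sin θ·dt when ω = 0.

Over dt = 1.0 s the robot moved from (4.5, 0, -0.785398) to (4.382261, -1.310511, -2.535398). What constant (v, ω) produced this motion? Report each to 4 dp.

Δθ = -2.535398 − -0.785398 = -1.750000
ω = Δθ/dt = -1.750000/1.0 = -1.7500
R = −Δy/(cos θ' − cos θ) = -0.8571
v = R·ω = -0.8571·-1.7500 = 1.5000

v = 1.5000, ω = -1.7500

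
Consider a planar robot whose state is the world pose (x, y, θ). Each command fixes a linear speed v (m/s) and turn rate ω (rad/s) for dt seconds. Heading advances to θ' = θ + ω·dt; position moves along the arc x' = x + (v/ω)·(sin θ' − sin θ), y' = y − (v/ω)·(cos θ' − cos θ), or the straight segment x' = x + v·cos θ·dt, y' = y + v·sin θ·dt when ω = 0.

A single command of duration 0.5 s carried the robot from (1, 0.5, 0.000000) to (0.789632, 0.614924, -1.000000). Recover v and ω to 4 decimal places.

Δθ = -1.000000 − 0.000000 = -1.000000
ω = Δθ/dt = -1.000000/0.5 = -2.0000
R = Δx/(sin θ' − sin θ) = 0.2500
v = R·ω = 0.2500·-2.0000 = -0.5000

v = -0.5000, ω = -2.0000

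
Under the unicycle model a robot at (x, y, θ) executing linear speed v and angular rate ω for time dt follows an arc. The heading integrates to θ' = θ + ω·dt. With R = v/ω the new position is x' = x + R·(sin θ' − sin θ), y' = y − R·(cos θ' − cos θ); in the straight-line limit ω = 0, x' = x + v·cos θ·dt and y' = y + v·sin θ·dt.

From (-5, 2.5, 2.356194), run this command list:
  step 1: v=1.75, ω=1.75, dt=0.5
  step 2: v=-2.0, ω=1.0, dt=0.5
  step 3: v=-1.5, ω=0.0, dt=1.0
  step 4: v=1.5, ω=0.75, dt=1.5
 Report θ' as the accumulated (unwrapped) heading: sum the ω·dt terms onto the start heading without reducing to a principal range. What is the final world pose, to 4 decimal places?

step 1: θ'=3.2312 (R=1.0000) → pose (-5.7966, 2.7889, 3.2312)
step 2: θ'=3.7312 (R=-2.0000) → pose (-4.8635, 3.1185, 3.7312)
step 3: θ'=3.7312 (straight) → pose (-3.6167, 3.9526, 3.7312)
step 4: θ'=4.8562 (R=2.0000) → pose (-4.4840, 2.0036, 4.8562)

(-4.4840, 2.0036, 4.8562)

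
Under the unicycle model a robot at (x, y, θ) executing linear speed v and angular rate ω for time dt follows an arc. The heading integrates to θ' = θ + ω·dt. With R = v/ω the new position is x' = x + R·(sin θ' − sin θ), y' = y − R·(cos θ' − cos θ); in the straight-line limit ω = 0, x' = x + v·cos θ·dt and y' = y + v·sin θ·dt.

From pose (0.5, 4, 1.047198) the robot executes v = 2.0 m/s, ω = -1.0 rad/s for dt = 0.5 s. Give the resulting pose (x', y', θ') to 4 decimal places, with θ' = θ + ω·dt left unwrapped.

θ' = 1.0472 + -1.0·0.5 = 0.5472
R = v/ω = 2.0/-1.0 = -2.0000
x' = 0.5 + -2.0000·(sin 0.5472 − sin 1.0472) = 1.1915
y' = 4 − -2.0000·(cos 0.5472 − cos 1.0472) = 4.7080

(1.1915, 4.7080, 0.5472)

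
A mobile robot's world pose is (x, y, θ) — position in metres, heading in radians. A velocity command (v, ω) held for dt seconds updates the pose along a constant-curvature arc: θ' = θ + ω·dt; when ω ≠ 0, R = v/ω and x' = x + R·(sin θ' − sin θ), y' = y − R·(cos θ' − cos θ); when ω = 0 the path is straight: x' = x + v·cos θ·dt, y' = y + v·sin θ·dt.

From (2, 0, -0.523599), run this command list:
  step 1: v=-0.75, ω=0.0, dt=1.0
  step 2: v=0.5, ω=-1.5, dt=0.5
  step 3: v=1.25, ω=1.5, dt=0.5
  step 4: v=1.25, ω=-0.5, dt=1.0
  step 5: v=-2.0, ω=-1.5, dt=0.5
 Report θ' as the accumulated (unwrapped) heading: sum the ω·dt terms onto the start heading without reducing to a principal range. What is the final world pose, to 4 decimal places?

(2.6003, -0.1958, -1.7736)

step 1: θ'=-0.5236 (straight) → pose (1.3505, 0.3750, -0.5236)
step 2: θ'=-1.2736 (R=-0.3333) → pose (1.5025, 0.1839, -1.2736)
step 3: θ'=-0.5236 (R=0.8333) → pose (1.8827, -0.2937, -0.5236)
step 4: θ'=-1.0236 (R=-2.5000) → pose (2.7676, -1.1580, -1.0236)
step 5: θ'=-1.7736 (R=1.3333) → pose (2.6003, -0.1958, -1.7736)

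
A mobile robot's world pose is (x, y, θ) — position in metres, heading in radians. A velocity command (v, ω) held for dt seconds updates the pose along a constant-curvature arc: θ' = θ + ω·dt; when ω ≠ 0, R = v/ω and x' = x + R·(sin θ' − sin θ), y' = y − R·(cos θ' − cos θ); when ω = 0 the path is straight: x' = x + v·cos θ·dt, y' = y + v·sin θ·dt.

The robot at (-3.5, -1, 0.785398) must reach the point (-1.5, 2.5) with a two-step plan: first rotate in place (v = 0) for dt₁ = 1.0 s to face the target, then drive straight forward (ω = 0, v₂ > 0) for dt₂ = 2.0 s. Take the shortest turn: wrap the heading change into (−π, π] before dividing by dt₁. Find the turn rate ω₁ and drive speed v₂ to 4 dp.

ω₁ = 0.2663, v₂ = 2.0156

heading to target = atan2(2.5−-1, -1.5−-3.5) = 1.0517
Δθ = wrap(1.0517 − 0.7854) = 0.2663; ω₁ = Δθ/dt₁ = 0.2663
distance = √((-1.5−-3.5)² + (2.5−-1)²) = 4.0311; v₂ = distance/dt₂ = 2.0156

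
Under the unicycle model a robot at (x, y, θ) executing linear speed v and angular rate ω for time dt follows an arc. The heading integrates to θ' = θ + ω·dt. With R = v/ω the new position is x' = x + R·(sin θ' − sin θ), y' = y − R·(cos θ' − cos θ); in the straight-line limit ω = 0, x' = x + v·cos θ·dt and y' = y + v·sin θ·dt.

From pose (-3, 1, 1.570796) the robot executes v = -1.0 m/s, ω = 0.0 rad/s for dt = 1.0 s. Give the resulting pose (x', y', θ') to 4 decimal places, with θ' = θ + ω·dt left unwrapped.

θ' = 1.5708 + 0.0·1.0 = 1.5708
ω = 0 → straight: x' = -3 + -1.0·cos(1.5708)·1.0 = -3.0000
y' = 1 + -1.0·sin(1.5708)·1.0 = 0.0000

(-3.0000, 0.0000, 1.5708)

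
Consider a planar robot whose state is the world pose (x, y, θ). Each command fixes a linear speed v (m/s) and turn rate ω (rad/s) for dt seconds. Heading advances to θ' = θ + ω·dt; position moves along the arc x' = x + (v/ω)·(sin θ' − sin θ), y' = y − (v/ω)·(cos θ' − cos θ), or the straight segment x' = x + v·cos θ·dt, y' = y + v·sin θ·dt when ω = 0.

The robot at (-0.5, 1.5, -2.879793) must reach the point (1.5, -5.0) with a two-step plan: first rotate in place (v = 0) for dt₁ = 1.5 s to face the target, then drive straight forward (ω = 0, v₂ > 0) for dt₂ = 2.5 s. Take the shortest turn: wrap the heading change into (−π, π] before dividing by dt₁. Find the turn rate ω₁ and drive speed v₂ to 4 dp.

ω₁ = 1.0717, v₂ = 2.7203

heading to target = atan2(-5−1.5, 1.5−-0.5) = -1.2723
Δθ = wrap(-1.2723 − -2.8798) = 1.6075; ω₁ = Δθ/dt₁ = 1.0717
distance = √((1.5−-0.5)² + (-5−1.5)²) = 6.8007; v₂ = distance/dt₂ = 2.7203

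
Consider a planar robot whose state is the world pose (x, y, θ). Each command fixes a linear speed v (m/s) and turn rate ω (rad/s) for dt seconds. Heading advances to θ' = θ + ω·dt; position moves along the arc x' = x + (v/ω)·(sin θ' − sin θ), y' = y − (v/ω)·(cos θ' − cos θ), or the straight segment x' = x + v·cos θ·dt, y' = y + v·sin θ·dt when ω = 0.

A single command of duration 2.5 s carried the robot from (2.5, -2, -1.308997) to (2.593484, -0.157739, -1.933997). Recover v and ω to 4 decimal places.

v = -0.7500, ω = -0.2500

Δθ = -1.933997 − -1.308997 = -0.625000
ω = Δθ/dt = -0.625000/2.5 = -0.2500
R = −Δy/(cos θ' − cos θ) = 3.0000
v = R·ω = 3.0000·-0.2500 = -0.7500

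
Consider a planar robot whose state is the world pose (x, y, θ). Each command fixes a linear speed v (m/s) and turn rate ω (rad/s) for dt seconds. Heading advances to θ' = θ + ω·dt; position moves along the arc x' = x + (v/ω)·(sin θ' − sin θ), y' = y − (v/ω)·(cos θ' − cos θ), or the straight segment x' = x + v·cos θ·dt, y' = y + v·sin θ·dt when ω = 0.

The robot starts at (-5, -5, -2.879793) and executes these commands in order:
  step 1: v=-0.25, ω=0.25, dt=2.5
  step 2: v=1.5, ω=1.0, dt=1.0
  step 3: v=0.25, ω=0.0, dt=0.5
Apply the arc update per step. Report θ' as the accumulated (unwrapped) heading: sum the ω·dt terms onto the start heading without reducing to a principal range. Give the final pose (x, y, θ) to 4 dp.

step 1: θ'=-2.2548 (R=-1.0000) → pose (-4.4838, -4.6660, -2.2548)
step 2: θ'=-1.2548 (R=1.5000) → pose (-4.7469, -6.0800, -1.2548)
step 3: θ'=-1.2548 (straight) → pose (-4.7081, -6.1988, -1.2548)

(-4.7081, -6.1988, -1.2548)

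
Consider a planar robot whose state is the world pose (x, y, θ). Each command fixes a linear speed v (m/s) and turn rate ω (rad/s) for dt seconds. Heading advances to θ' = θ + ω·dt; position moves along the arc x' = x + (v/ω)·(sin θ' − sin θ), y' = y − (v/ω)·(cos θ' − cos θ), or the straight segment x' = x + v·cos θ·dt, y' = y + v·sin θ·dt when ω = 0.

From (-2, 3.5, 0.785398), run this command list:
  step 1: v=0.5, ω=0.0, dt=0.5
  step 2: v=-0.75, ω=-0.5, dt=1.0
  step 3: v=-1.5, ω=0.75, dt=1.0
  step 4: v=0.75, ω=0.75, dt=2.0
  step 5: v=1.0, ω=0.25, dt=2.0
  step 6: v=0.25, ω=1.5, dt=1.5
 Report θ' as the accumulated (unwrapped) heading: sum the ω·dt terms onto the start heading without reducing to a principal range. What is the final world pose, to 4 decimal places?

(-5.9217, 4.1655, 5.2854)

step 1: θ'=0.7854 (straight) → pose (-1.8232, 3.6768, 0.7854)
step 2: θ'=0.2854 (R=1.5000) → pose (-2.4616, 3.2981, 0.2854)
step 3: θ'=1.0354 (R=-2.0000) → pose (-3.6186, 2.3994, 1.0354)
step 4: θ'=2.5354 (R=1.0000) → pose (-3.9089, 3.7314, 2.5354)
step 5: θ'=3.0354 (R=4.0000) → pose (-5.7639, 4.4216, 3.0354)
step 6: θ'=5.2854 (R=0.1667) → pose (-5.9217, 4.1655, 5.2854)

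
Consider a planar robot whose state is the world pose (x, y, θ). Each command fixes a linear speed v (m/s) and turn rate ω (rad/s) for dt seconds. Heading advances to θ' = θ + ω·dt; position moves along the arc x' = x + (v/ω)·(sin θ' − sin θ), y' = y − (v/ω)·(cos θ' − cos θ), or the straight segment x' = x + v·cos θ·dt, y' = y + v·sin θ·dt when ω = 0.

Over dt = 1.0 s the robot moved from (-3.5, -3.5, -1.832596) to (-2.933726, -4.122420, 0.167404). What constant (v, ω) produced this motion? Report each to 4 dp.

v = 1.0000, ω = 2.0000

Δθ = 0.167404 − -1.832596 = 2.000000
ω = Δθ/dt = 2.000000/1.0 = 2.0000
R = −Δy/(cos θ' − cos θ) = 0.5000
v = R·ω = 0.5000·2.0000 = 1.0000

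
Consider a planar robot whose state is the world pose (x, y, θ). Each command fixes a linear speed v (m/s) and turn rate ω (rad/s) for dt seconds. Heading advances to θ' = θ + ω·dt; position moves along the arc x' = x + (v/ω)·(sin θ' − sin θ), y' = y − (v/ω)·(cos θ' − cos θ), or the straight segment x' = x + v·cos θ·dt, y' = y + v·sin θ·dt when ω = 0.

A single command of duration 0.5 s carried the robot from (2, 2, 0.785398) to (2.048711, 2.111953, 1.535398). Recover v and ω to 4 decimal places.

v = 0.2500, ω = 1.5000

Δθ = 1.535398 − 0.785398 = 0.750000
ω = Δθ/dt = 0.750000/0.5 = 1.5000
R = −Δy/(cos θ' − cos θ) = 0.1667
v = R·ω = 0.1667·1.5000 = 0.2500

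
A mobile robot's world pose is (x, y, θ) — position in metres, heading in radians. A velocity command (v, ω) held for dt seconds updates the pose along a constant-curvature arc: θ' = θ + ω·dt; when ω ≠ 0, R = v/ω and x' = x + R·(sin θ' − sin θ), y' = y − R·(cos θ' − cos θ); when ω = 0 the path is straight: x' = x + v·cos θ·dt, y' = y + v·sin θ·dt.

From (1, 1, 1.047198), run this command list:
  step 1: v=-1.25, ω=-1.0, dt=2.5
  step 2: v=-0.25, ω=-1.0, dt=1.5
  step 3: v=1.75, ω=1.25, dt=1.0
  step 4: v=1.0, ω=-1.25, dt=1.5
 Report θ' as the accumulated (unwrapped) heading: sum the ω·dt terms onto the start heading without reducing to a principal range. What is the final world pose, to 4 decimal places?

(-3.3786, -0.0578, -3.5778)

step 1: θ'=-1.4528 (R=1.2500) → pose (-1.3238, 1.4778, -1.4528)
step 2: θ'=-2.9528 (R=0.2500) → pose (-1.1225, 1.7528, -2.9528)
step 3: θ'=-1.7028 (R=1.4000) → pose (-2.2476, 0.5620, -1.7028)
step 4: θ'=-3.5778 (R=-0.8000) → pose (-3.3786, -0.0578, -3.5778)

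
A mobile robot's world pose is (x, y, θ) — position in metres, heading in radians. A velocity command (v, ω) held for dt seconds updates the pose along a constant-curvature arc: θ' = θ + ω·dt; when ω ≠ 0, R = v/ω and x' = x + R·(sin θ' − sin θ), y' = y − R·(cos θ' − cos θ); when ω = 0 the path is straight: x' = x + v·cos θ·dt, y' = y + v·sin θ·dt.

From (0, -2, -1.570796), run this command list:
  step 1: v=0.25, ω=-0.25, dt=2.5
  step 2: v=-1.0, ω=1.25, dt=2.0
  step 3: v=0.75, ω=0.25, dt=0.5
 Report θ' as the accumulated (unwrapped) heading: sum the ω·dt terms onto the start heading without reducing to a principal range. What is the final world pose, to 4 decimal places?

step 1: θ'=-2.1958 (R=-1.0000) → pose (-0.1890, -2.5851, -2.1958)
step 2: θ'=0.3042 (R=-0.8000) → pose (-1.0774, -1.3538, 0.3042)
step 3: θ'=0.4292 (R=3.0000) → pose (-0.7276, -1.2194, 0.4292)

(-0.7276, -1.2194, 0.4292)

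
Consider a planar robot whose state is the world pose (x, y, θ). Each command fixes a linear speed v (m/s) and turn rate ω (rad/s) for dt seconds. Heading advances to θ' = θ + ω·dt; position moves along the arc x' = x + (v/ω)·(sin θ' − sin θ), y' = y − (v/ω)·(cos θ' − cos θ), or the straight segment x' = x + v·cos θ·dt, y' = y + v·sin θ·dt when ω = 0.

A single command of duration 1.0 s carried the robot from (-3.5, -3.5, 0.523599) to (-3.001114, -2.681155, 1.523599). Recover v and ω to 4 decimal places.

v = 1.0000, ω = 1.0000

Δθ = 1.523599 − 0.523599 = 1.000000
ω = Δθ/dt = 1.000000/1.0 = 1.0000
R = −Δy/(cos θ' − cos θ) = 1.0000
v = R·ω = 1.0000·1.0000 = 1.0000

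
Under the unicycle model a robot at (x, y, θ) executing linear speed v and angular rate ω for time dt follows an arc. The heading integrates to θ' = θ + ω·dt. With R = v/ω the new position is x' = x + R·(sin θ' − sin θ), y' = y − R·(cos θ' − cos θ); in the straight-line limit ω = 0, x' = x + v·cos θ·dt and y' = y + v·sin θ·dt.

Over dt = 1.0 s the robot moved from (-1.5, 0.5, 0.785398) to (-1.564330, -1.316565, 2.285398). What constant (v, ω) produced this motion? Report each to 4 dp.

v = -2.0000, ω = 1.5000

Δθ = 2.285398 − 0.785398 = 1.500000
ω = Δθ/dt = 1.500000/1.0 = 1.5000
R = −Δy/(cos θ' − cos θ) = -1.3333
v = R·ω = -1.3333·1.5000 = -2.0000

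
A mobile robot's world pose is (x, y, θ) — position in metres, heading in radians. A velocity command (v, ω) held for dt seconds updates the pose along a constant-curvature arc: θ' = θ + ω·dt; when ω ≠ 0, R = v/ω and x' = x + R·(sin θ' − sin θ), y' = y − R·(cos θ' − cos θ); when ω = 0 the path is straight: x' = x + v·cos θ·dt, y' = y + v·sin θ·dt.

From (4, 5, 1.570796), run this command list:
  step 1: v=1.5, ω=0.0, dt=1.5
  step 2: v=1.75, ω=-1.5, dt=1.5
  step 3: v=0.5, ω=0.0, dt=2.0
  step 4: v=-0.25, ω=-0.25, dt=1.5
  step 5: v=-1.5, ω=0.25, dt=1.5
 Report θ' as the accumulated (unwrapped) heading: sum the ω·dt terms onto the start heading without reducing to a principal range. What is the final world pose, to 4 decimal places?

(4.9883, 9.5186, -0.6792)

step 1: θ'=1.5708 (straight) → pose (4.0000, 7.2500, 1.5708)
step 2: θ'=-0.6792 (R=-1.1667) → pose (5.8995, 8.1578, -0.6792)
step 3: θ'=-0.6792 (straight) → pose (6.6776, 7.5296, -0.6792)
step 4: θ'=-1.0542 (R=1.0000) → pose (6.4363, 7.8137, -1.0542)
step 5: θ'=-0.6792 (R=-6.0000) → pose (4.9883, 9.5186, -0.6792)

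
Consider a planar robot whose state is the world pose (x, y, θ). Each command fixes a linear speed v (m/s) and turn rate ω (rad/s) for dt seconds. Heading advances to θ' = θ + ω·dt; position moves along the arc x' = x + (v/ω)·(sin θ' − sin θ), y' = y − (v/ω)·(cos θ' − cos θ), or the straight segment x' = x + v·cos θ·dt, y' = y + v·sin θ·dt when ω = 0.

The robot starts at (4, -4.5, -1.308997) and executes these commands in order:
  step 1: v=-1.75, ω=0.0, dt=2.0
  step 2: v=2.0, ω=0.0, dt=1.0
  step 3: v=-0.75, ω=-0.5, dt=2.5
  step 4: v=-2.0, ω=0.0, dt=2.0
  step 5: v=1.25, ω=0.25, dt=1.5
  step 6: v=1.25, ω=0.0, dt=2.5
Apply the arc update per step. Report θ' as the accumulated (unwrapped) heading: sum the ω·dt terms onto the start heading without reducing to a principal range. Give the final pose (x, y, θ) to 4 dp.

step 1: θ'=-1.3090 (straight) → pose (3.0941, -1.1193, -1.3090)
step 2: θ'=-1.3090 (straight) → pose (3.6118, -3.0511, -1.3090)
step 3: θ'=-2.5590 (R=1.5000) → pose (4.2354, -1.4103, -2.5590)
step 4: θ'=-2.5590 (straight) → pose (7.5755, 0.7904, -2.5590)
step 5: θ'=-2.1840 (R=5.0000) → pose (6.2374, -0.5073, -2.1840)
step 6: θ'=-2.1840 (straight) → pose (4.4390, -3.0630, -2.1840)

(4.4390, -3.0630, -2.1840)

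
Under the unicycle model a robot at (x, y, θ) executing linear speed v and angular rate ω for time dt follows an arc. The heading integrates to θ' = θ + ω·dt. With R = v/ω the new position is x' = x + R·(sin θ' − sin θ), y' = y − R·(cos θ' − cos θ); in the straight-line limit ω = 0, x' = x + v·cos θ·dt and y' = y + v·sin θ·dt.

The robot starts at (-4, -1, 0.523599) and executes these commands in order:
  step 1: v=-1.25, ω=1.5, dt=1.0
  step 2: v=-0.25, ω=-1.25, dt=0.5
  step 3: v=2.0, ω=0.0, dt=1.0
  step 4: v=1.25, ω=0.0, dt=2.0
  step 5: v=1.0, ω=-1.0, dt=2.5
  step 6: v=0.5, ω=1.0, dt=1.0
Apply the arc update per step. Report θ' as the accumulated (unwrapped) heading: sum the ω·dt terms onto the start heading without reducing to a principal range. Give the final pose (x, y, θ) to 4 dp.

step 1: θ'=2.0236 (R=-0.8333) → pose (-4.3327, -2.0863, 2.0236)
step 2: θ'=1.3986 (R=0.2000) → pose (-4.3155, -2.2080, 1.3986)
step 3: θ'=1.3986 (straight) → pose (-3.9728, -0.2376, 1.3986)
step 4: θ'=1.3986 (straight) → pose (-3.5444, 2.2254, 1.3986)
step 5: θ'=-1.1014 (R=-1.0000) → pose (-1.6674, 2.5064, -1.1014)
step 6: θ'=-0.1014 (R=0.5000) → pose (-1.2721, 2.2352, -0.1014)

(-1.2721, 2.2352, -0.1014)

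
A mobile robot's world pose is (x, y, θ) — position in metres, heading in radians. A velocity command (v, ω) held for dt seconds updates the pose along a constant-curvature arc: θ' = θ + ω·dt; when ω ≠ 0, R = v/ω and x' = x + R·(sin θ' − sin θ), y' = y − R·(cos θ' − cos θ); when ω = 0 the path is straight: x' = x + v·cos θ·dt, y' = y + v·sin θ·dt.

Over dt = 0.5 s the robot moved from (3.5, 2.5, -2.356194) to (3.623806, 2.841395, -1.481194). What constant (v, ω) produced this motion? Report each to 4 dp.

v = -0.7500, ω = 1.7500

Δθ = -1.481194 − -2.356194 = 0.875000
ω = Δθ/dt = 0.875000/0.5 = 1.7500
R = −Δy/(cos θ' − cos θ) = -0.4286
v = R·ω = -0.4286·1.7500 = -0.7500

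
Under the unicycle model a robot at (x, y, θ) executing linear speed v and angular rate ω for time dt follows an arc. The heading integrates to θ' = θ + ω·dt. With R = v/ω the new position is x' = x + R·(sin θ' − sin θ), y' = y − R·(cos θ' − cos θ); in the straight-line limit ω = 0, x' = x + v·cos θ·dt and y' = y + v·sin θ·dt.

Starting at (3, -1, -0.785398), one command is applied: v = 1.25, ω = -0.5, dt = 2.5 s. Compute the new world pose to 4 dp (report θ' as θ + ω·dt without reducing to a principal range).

θ' = -0.7854 + -0.5·2.5 = -2.0354
R = v/ω = 1.25/-0.5 = -2.5000
x' = 3 + -2.5000·(sin -2.0354 − sin -0.7854) = 3.4672
y' = -1 − -2.5000·(cos -2.0354 − cos -0.7854) = -3.8879

(3.4672, -3.8879, -2.0354)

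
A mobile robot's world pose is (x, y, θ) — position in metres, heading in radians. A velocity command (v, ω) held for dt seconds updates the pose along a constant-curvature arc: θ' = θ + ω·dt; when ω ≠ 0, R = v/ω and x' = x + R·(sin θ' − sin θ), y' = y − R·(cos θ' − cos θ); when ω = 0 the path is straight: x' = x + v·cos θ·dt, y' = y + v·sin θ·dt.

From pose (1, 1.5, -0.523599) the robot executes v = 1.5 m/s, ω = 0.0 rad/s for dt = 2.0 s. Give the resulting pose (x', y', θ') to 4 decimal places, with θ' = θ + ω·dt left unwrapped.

θ' = -0.5236 + 0.0·2.0 = -0.5236
ω = 0 → straight: x' = 1 + 1.5·cos(-0.5236)·2.0 = 3.5981
y' = 1.5 + 1.5·sin(-0.5236)·2.0 = 0.0000

(3.5981, 0.0000, -0.5236)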